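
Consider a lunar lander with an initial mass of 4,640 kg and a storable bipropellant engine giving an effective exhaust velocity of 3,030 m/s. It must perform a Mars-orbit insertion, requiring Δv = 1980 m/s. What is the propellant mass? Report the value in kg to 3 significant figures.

propellant mass ≈ 2230 kg

m₀/m_f = exp(Δv / v_e) = exp(1980 / 3030.0) = exp(0.6535) = 1.9222.
m_f = 4,640 / 1.9222 = 2,413.9 kg, so propellant = m₀ − m_f = 4,640 − 2,413.9 = 2,226.1 kg.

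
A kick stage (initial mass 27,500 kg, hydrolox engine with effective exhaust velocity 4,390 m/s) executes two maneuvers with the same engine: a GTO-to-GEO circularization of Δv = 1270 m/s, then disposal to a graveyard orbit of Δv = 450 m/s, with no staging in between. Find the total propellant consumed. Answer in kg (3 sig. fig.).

total propellant consumed ≈ 8910 kg

After the first burn: m = 27500 × exp(−1270/4390.0) = 27500 × 0.74879 = 20,591.7 kg.
After the second burn: m = 20,591.7 × exp(−450/4390.0) = 20,591.7 × 0.90257 = 18,585.5 kg.
Total propellant = m₀ − m_final = 27500 − 18,585.5 = 8,914.5 kg.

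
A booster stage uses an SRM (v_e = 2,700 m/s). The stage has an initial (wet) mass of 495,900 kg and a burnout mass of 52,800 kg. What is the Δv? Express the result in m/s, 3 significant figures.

Δv ≈ 6050 m/s

Δv = v_e · ln(m₀/m_f) = 2700.0 × ln(9.392) = 2700.0 × 2.2399 ≈ 6047.6 m/s.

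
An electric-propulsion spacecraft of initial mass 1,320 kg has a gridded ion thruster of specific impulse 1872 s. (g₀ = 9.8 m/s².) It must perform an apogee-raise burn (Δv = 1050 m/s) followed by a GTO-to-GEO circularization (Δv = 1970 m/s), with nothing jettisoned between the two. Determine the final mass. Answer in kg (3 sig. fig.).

v_e = Isp · g₀ = 1872 × 9.8 = 18345.6 m/s.
After the first burn: m = 1320 × exp(−1050/18345.6) = 1320 × 0.94437 = 1,246.57 kg.
After the second burn: m = 1,246.57 × exp(−1970/18345.6) = 1,246.57 × 0.89818 = 1,119.64 kg.

final mass ≈ 1120 kg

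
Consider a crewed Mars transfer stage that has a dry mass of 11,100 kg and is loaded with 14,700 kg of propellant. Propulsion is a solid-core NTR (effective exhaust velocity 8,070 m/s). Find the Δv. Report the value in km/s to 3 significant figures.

m₀ = m_dry + m_prop = 11,100 + 14,700 = 25,800 kg.
Δv = v_e · ln(m₀/m_f) = 8070.0 × ln(2.324) = 8070.0 × 0.8434 ≈ 6806.5 m/s.

Δv ≈ 6.81 km/s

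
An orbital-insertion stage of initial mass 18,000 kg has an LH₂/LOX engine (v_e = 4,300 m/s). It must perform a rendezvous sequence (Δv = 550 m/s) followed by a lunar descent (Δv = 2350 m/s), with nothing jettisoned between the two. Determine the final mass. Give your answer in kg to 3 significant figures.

final mass ≈ 9170 kg

After the first burn: m = 18000 × exp(−550/4300.0) = 18000 × 0.87994 = 15,838.9 kg.
After the second burn: m = 15,838.9 × exp(−2350/4300.0) = 15,838.9 × 0.57897 = 9,170.25 kg.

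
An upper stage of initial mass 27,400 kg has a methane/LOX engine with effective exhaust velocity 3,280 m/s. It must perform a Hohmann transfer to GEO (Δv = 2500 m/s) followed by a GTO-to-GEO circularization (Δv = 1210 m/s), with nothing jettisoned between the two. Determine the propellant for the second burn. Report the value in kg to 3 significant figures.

propellant for the second burn ≈ 3940 kg

After the first burn: m = 27400 × exp(−2500/3280.0) = 27400 × 0.46664 = 12,785.9 kg.
After the second burn: m = 12,785.9 × exp(−1210/3280.0) = 12,785.9 × 0.69149 = 8,841.32 kg.
Second-burn propellant = 12,785.9 − 8,841.32 = 3,944.58 kg.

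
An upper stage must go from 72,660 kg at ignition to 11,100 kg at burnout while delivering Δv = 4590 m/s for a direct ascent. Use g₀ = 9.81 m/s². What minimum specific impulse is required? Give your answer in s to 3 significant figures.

Isp ≈ 249 s

ln(m₀/m_f) = ln(72660/11100) = ln(6.546) = 1.8788.
Using Δv = v_e ln(m₀/m_f): v_e = Δv / ln(m₀/m_f) = 4590 / 1.8788 = 2443.0 m/s.
Isp = v_e / g₀ = 2443.0 / 9.81 = 249.0 s.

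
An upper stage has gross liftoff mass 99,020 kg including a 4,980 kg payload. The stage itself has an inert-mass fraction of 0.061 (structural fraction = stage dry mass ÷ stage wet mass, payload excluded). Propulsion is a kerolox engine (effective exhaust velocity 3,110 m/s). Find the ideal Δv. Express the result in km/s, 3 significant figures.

Δv ≈ 6.92 km/s

Stage wet mass = m₀ − payload = 99,020 − 4,980 = 94,040 kg.
Stage dry mass = ε × stage wet mass = 0.061 × 94,040 = 5,736.44 kg.
Burnout mass m_f = stage dry + payload = 5,736.44 + 4,980 = 10,716.44 kg.
Δv = v_e · ln(99,020/10,716.44) = 3110.0 × ln(9.24) = 3110.0 × 2.2235 ≈ 6915 m/s.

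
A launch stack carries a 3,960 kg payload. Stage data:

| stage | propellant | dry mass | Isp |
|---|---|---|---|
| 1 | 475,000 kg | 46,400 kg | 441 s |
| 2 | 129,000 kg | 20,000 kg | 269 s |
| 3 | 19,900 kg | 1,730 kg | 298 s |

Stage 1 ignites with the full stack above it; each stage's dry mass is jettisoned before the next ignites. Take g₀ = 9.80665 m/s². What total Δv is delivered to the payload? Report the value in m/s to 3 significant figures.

Ignition mass of stage 1 = 475,000+46,400 + 129,000+20,000 + 19,900+1,730 + 3,960 = 695,990 kg.
Stage 1: m₀ = 695,990 kg, m_f = 695,990 − 475,000 = 220,990 kg; Δv = 441×9.80665×ln(3.149) = 4324.7×1.1472 ≈ 4961 m/s.
Stage 2: m₀ = 174,590 kg, m_f = 174,590 − 129,000 = 45,590 kg; Δv = 269×9.80665×ln(3.83) = 2638.0×1.3428 ≈ 3542 m/s.
Stage 3: m₀ = 25,590 kg, m_f = 25,590 − 19,900 = 5,690 kg; Δv = 298×9.80665×ln(4.497) = 2922.4×1.5035 ≈ 4394 m/s.
Total Δv = 4961 + 3542 + 4394 = 12897 m/s.

Δv ≈ 12900 m/s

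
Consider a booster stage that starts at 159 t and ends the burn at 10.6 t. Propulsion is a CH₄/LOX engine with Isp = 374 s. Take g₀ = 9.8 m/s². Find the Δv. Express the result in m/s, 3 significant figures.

Δv ≈ 9930 m/s

v_e = Isp · g₀ = 374 × 9.8 = 3665.2 m/s.
By the Tsiolkovsky rocket equation, Δv = v_e · ln(m₀/m_f) = 3665.2 × ln(15) = 3665.2 × 2.7081 ≈ 9925.5 m/s.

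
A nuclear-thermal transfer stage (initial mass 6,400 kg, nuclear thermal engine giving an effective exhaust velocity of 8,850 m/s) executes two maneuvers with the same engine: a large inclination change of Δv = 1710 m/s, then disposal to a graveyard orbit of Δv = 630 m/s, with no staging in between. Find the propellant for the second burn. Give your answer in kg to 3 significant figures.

After the first burn: m = 6400 × exp(−1710/8850.0) = 6400 × 0.82430 = 5,275.52 kg.
After the second burn: m = 5,275.52 × exp(−630/8850.0) = 5,275.52 × 0.93129 = 4,913.04 kg.
Second-burn propellant = 5,275.52 − 4,913.04 = 362.48 kg.

propellant for the second burn ≈ 362 kg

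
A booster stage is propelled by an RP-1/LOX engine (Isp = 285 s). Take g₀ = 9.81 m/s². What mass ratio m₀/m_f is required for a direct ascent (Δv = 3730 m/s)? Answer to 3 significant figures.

mass ratio ≈ 3.80

v_e = Isp · g₀ = 285 × 9.81 = 2795.9 m/s.
Using Δv = v_e ln(m₀/m_f): m₀/m_f = exp(Δv / v_e) = exp(3730 / 2795.9) = exp(1.3341) = 3.7967.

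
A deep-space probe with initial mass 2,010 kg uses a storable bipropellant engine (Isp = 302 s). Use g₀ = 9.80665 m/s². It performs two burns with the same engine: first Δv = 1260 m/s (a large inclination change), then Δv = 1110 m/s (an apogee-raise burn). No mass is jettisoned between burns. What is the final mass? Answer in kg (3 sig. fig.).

final mass ≈ 903 kg

v_e = Isp · g₀ = 302 × 9.80665 = 2961.6 m/s.
After the first burn: m = 2010 × exp(−1260/2961.6) = 2010 × 0.65348 = 1,313.49 kg.
After the second burn: m = 1,313.49 × exp(−1110/2961.6) = 1,313.49 × 0.68743 = 902.932 kg.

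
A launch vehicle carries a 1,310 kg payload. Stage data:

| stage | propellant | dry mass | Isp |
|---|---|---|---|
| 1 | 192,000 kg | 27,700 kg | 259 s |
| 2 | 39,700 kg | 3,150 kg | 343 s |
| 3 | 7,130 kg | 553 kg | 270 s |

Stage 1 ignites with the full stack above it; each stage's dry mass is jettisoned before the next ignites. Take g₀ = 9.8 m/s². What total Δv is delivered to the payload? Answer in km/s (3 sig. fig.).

Δv ≈ 12.2 km/s

Ignition mass of stage 1 = 192,000+27,700 + 39,700+3,150 + 7,130+553 + 1,310 = 271,543 kg.
Stage 1: m₀ = 271,543 kg, m_f = 271,543 − 192,000 = 79,543 kg; Δv = 259×9.8×ln(3.414) = 2538.2×1.2278 ≈ 3116 m/s.
Stage 2: m₀ = 51,843 kg, m_f = 51,843 − 39,700 = 12,143 kg; Δv = 343×9.8×ln(4.269) = 3361.4×1.4515 ≈ 4879 m/s.
Stage 3: m₀ = 8,993 kg, m_f = 8,993 − 7,130 = 1,863 kg; Δv = 270×9.8×ln(4.827) = 2646.0×1.5743 ≈ 4165 m/s.
Total Δv = 3116 + 4879 + 4165 = 12160 m/s.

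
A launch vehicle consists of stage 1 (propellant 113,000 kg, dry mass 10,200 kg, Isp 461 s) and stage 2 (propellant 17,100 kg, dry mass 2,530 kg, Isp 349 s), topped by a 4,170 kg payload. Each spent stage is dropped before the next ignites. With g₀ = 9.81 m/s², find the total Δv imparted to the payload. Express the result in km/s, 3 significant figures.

Ignition mass of stage 1 = 113,000+10,200 + 17,100+2,530 + 4,170 = 147,000 kg.
Stage 1: m₀ = 147,000 kg, m_f = 147,000 − 113,000 = 34,000 kg; Δv = 461×9.81×ln(4.324) = 4522.4×1.4641 ≈ 6621 m/s.
Stage 2: m₀ = 23,800 kg, m_f = 23,800 − 17,100 = 6,700 kg; Δv = 349×9.81×ln(3.552) = 3423.7×1.2676 ≈ 4340 m/s.
Total Δv = 6621 + 4340 = 10961 m/s.

Δv ≈ 11.0 km/s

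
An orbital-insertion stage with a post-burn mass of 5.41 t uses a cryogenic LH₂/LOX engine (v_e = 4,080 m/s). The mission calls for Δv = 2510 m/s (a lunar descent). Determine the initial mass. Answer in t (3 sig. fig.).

initial mass ≈ 10.0 t

Rocket equation: m₀/m_f = exp(Δv / v_e) = exp(2510 / 4080.0) = exp(0.6152) = 1.8500.
m₀ = m_f × 1.8500 = 5.41 × 1.8500 = 10.0085 t.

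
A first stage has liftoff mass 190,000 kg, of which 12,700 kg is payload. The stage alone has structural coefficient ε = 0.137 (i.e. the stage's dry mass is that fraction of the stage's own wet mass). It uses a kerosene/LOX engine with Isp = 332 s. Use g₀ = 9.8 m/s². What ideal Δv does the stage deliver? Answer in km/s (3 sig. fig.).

Stage wet mass = m₀ − payload = 190,000 − 12,700 = 177,300 kg.
Stage dry mass = ε × stage wet mass = 0.137 × 177,300 = 24,290.1 kg.
Burnout mass m_f = stage dry + payload = 24,290.1 + 12,700 = 36,990.1 kg.
v_e = Isp · g₀ = 332 × 9.8 = 3253.6 m/s.
From the ideal rocket equation, Δv = v_e · ln(190,000/36,990.1) = 3253.6 × ln(5.137) = 3253.6 × 1.6364 ≈ 5324 m/s.

Δv ≈ 5.32 km/s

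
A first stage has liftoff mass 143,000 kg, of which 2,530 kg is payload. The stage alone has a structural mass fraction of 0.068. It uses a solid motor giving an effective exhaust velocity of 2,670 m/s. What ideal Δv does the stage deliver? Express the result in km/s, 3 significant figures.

Δv ≈ 6.60 km/s

Stage wet mass = m₀ − payload = 143,000 − 2,530 = 140,470 kg.
Stage dry mass = ε × stage wet mass = 0.068 × 140,470 = 9,551.96 kg.
Burnout mass m_f = stage dry + payload = 9,551.96 + 2,530 = 12,081.96 kg.
Δv = v_e · ln(143,000/12,081.96) = 2670.0 × ln(11.84) = 2670.0 × 2.4711 ≈ 6598 m/s.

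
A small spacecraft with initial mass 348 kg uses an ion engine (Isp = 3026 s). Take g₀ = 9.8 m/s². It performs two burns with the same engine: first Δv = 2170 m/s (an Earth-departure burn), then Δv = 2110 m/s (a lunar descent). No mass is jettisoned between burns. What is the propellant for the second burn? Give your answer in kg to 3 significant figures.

propellant for the second burn ≈ 22.2 kg

v_e = Isp · g₀ = 3026 × 9.8 = 29654.8 m/s.
After the first burn: m = 348 × exp(−2170/29654.8) = 348 × 0.92944 = 323.445 kg.
After the second burn: m = 323.445 × exp(−2110/29654.8) = 323.445 × 0.93132 = 301.231 kg.
Second-burn propellant = 323.445 − 301.231 = 22.214 kg.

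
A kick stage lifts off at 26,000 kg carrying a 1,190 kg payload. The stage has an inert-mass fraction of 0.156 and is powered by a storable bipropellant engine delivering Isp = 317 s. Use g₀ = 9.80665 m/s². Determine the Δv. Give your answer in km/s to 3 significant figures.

Δv ≈ 5.09 km/s

Stage wet mass = m₀ − payload = 26,000 − 1,190 = 24,810 kg.
Stage dry mass = ε × stage wet mass = 0.156 × 24,810 = 3,870.36 kg.
Burnout mass m_f = stage dry + payload = 3,870.36 + 1,190 = 5,060.36 kg.
v_e = Isp · g₀ = 317 × 9.80665 = 3108.7 m/s.
Δv = v_e · ln(26,000/5,060.36) = 3108.7 × ln(5.138) = 3108.7 × 1.6367 ≈ 5088 m/s.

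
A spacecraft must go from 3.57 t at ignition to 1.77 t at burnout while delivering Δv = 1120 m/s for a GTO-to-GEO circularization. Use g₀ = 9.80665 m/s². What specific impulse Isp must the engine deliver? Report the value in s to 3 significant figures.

ln(m₀/m_f) = ln(3570/1770) = ln(2.017) = 0.7016.
By the Tsiolkovsky rocket equation, v_e = Δv / ln(m₀/m_f) = 1120 / 0.7016 = 1596.4 m/s.
Isp = v_e / g₀ = 1596.4 / 9.80665 = 162.8 s.

Isp ≈ 163 s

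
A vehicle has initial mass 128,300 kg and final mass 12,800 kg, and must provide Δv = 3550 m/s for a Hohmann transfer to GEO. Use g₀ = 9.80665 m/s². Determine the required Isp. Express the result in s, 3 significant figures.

Isp ≈ 157 s

ln(m₀/m_f) = ln(128300/12800) = ln(10.02) = 2.3049.
Using Δv = v_e ln(m₀/m_f): v_e = Δv / ln(m₀/m_f) = 3550 / 2.3049 = 1540.2 m/s.
Isp = v_e / g₀ = 1540.2 / 9.80665 = 157.1 s.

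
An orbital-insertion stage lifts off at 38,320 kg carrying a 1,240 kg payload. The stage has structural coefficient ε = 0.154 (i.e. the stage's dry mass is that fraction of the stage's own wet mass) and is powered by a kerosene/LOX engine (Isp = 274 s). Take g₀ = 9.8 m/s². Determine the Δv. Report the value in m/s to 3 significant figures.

Δv ≈ 4580 m/s

Stage wet mass = m₀ − payload = 38,320 − 1,240 = 37,080 kg.
Stage dry mass = ε × stage wet mass = 0.154 × 37,080 = 5,710.32 kg.
Burnout mass m_f = stage dry + payload = 5,710.32 + 1,240 = 6,950.32 kg.
v_e = Isp · g₀ = 274 × 9.8 = 2685.2 m/s.
From the ideal rocket equation, Δv = v_e · ln(38,320/6,950.32) = 2685.2 × ln(5.513) = 2685.2 × 1.7072 ≈ 4584 m/s.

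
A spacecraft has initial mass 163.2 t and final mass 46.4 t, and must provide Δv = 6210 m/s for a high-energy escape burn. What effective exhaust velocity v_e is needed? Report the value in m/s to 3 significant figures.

ln(m₀/m_f) = ln(163200/46400) = ln(3.517) = 1.2577.
v_e = Δv / ln(m₀/m_f) = 6210 / 1.2577 = 4937.7 m/s.

v_e ≈ 4940 m/s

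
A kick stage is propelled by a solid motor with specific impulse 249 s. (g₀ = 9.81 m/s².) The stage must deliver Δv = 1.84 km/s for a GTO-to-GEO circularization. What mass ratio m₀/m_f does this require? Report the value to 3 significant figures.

mass ratio ≈ 2.12

v_e = Isp · g₀ = 249 × 9.81 = 2442.7 m/s.
By the Tsiolkovsky rocket equation, m₀/m_f = exp(Δv / v_e) = exp(1840 / 2442.7) = exp(0.7533) = 2.1239.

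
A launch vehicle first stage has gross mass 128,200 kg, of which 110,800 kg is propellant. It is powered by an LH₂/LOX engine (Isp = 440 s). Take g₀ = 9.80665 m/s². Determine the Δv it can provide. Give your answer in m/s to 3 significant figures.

v_e = Isp · g₀ = 440 × 9.80665 = 4314.9 m/s.
m_f = m₀ − m_prop = 128,200 − 110,800 = 17,400 kg.
From the ideal rocket equation, Δv = v_e · ln(m₀/m_f) = 4314.9 × ln(7.368) = 4314.9 × 1.9971 ≈ 8617.4 m/s.

Δv ≈ 8620 m/s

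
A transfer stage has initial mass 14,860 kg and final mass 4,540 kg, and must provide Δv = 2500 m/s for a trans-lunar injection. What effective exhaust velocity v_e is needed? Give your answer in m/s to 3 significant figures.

v_e ≈ 2110 m/s

ln(m₀/m_f) = ln(14860/4540) = ln(3.273) = 1.1857.
By the Tsiolkovsky rocket equation, v_e = Δv / ln(m₀/m_f) = 2500 / 1.1857 = 2108.4 m/s.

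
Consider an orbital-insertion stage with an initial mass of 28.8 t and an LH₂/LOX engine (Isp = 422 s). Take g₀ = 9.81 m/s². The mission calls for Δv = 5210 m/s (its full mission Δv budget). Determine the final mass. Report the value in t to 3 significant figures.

v_e = Isp · g₀ = 422 × 9.81 = 4139.8 m/s.
From the ideal rocket equation, m₀/m_f = exp(Δv / v_e) = exp(5210 / 4139.8) = exp(1.2585) = 3.5202.
m_f = m₀ / 3.5202 = 28.8 / 3.5202 = 8.18135 t.

final mass ≈ 8.18 t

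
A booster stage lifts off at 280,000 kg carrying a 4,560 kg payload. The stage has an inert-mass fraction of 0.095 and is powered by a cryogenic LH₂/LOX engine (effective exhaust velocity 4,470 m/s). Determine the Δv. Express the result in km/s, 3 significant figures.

Stage wet mass = m₀ − payload = 280,000 − 4,560 = 275,440 kg.
Stage dry mass = ε × stage wet mass = 0.095 × 275,440 = 26,166.8 kg.
Burnout mass m_f = stage dry + payload = 26,166.8 + 4,560 = 30,726.8 kg.
Δv = v_e · ln(280,000/30,726.8) = 4470.0 × ln(9.113) = 4470.0 × 2.2097 ≈ 9877 m/s.

Δv ≈ 9.88 km/s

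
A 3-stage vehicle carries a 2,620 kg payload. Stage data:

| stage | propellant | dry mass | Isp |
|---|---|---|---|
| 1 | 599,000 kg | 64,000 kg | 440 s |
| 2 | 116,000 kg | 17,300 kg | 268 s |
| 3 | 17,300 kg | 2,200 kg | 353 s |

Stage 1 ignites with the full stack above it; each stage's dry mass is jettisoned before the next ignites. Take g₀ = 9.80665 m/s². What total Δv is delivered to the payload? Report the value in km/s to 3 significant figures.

Δv ≈ 14.6 km/s

Ignition mass of stage 1 = 599,000+64,000 + 116,000+17,300 + 17,300+2,200 + 2,620 = 818,420 kg.
Stage 1: m₀ = 818,420 kg, m_f = 818,420 − 599,000 = 219,420 kg; Δv = 440×9.80665×ln(3.73) = 4314.9×1.3164 ≈ 5680 m/s.
Stage 2: m₀ = 155,420 kg, m_f = 155,420 − 116,000 = 39,420 kg; Δv = 268×9.80665×ln(3.943) = 2628.2×1.3719 ≈ 3605 m/s.
Stage 3: m₀ = 22,120 kg, m_f = 22,120 − 17,300 = 4,820 kg; Δv = 353×9.80665×ln(4.589) = 3461.7×1.5237 ≈ 5275 m/s.
Total Δv = 5680 + 3605 + 5275 = 14560 m/s.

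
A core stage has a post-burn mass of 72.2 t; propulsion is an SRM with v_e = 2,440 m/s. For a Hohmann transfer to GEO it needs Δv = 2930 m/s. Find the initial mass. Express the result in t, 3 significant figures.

initial mass ≈ 240 t

Rocket equation: m₀/m_f = exp(Δv / v_e) = exp(2930 / 2440.0) = exp(1.2008) = 3.3228.
m₀ = m_f × 3.3228 = 72.2 × 3.3228 = 239.906 t.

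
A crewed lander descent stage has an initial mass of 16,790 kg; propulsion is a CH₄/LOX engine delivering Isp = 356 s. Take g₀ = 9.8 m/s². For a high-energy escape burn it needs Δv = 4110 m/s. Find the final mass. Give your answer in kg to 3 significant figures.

v_e = Isp · g₀ = 356 × 9.8 = 3488.8 m/s.
m₀/m_f = exp(Δv / v_e) = exp(4110 / 3488.8) = exp(1.1781) = 3.2481.
m_f = m₀ / 3.2481 = 16,790 / 3.2481 = 5,169.18 kg.

final mass ≈ 5170 kg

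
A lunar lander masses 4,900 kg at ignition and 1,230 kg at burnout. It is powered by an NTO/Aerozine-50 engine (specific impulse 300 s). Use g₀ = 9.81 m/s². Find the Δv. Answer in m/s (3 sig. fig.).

v_e = Isp · g₀ = 300 × 9.81 = 2943.0 m/s.
By the Tsiolkovsky rocket equation, Δv = v_e · ln(m₀/m_f) = 2943.0 × ln(3.984) = 2943.0 × 1.3822 ≈ 4067.9 m/s.

Δv ≈ 4070 m/s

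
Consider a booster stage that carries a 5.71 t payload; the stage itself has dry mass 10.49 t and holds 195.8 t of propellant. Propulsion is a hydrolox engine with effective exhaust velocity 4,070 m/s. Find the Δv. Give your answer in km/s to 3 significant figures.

Δv ≈ 10.5 km/s

m₀ = payload + dry + propellant = 5.71 + 10.49 + 195.8 = 212 t.
m_f = payload + dry = 5.71 + 10.49 = 16.2 t.
Rocket equation: Δv = v_e · ln(m₀/m_f) = 4070.0 × ln(13.09) = 4070.0 × 2.5716 ≈ 10466.3 m/s.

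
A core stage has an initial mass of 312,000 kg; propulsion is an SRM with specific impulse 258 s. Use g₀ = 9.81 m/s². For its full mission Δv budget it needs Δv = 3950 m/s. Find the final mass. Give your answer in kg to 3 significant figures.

v_e = Isp · g₀ = 258 × 9.81 = 2531.0 m/s.
m₀/m_f = exp(Δv / v_e) = exp(3950 / 2531.0) = exp(1.5607) = 4.7620.
m_f = m₀ / 4.7620 = 312,000 / 4.7620 = 65,518.7 kg.

final mass ≈ 65500 kg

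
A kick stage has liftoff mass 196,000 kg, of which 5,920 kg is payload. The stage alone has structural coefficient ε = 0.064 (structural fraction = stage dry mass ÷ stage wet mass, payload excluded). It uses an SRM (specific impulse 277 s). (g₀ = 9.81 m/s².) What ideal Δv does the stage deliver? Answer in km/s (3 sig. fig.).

Stage wet mass = m₀ − payload = 196,000 − 5,920 = 190,080 kg.
Stage dry mass = ε × stage wet mass = 0.064 × 190,080 = 12,165.1 kg.
Burnout mass m_f = stage dry + payload = 12,165.1 + 5,920 = 18,085.1 kg.
v_e = Isp · g₀ = 277 × 9.81 = 2717.4 m/s.
By the Tsiolkovsky rocket equation, Δv = v_e · ln(196,000/18,085.1) = 2717.4 × ln(10.84) = 2717.4 × 2.3830 ≈ 6476 m/s.

Δv ≈ 6.48 km/s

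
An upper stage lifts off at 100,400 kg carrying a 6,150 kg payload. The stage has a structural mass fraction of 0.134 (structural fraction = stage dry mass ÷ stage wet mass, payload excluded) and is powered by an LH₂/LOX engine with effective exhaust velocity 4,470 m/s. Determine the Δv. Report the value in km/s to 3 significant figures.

Δv ≈ 7.49 km/s

Stage wet mass = m₀ − payload = 100,400 − 6,150 = 94,250 kg.
Stage dry mass = ε × stage wet mass = 0.134 × 94,250 = 12,629.5 kg.
Burnout mass m_f = stage dry + payload = 12,629.5 + 6,150 = 18,779.5 kg.
Rocket equation: Δv = v_e · ln(100,400/18,779.5) = 4470.0 × ln(5.346) = 4470.0 × 1.6764 ≈ 7493 m/s.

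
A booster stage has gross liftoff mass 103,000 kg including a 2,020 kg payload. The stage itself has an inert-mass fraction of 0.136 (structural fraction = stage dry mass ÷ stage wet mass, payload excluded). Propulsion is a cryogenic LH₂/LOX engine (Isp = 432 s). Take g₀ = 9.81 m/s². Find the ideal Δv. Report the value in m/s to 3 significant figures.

Stage wet mass = m₀ − payload = 103,000 − 2,020 = 100,980 kg.
Stage dry mass = ε × stage wet mass = 0.136 × 100,980 = 13,733.3 kg.
Burnout mass m_f = stage dry + payload = 13,733.3 + 2,020 = 15,753.3 kg.
v_e = Isp · g₀ = 432 × 9.81 = 4237.9 m/s.
Δv = v_e · ln(103,000/15,753.3) = 4237.9 × ln(6.538) = 4237.9 × 1.8777 ≈ 7957 m/s.

Δv ≈ 7960 m/s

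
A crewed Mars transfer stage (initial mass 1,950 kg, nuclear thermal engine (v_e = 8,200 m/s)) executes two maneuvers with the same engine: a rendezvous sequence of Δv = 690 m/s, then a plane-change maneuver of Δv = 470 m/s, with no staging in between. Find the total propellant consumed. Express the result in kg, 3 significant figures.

total propellant consumed ≈ 257 kg

After the first burn: m = 1950 × exp(−690/8200.0) = 1950 × 0.91930 = 1,792.64 kg.
After the second burn: m = 1,792.64 × exp(−470/8200.0) = 1,792.64 × 0.94429 = 1,692.77 kg.
Total propellant = m₀ − m_final = 1950 − 1,692.77 = 257.23 kg.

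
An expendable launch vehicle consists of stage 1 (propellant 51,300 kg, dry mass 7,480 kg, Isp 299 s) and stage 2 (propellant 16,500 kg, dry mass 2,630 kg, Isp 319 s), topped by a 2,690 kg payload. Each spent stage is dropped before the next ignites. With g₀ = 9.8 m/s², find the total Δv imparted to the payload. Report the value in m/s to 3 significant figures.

Δv ≈ 7380 m/s

Ignition mass of stage 1 = 51,300+7,480 + 16,500+2,630 + 2,690 = 80,600 kg.
Stage 1: m₀ = 80,600 kg, m_f = 80,600 − 51,300 = 29,300 kg; Δv = 299×9.8×ln(2.751) = 2930.2×1.0119 ≈ 2965 m/s.
Stage 2: m₀ = 21,820 kg, m_f = 21,820 − 16,500 = 5,320 kg; Δv = 319×9.8×ln(4.102) = 3126.2×1.4114 ≈ 4412 m/s.
Total Δv = 2965 + 4412 = 7377 m/s.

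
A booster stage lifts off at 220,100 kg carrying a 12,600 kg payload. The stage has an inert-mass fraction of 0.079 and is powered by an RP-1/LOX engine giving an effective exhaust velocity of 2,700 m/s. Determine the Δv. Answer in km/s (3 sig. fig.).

Δv ≈ 5.47 km/s

Stage wet mass = m₀ − payload = 220,100 − 12,600 = 207,500 kg.
Stage dry mass = ε × stage wet mass = 0.079 × 207,500 = 16,392.5 kg.
Burnout mass m_f = stage dry + payload = 16,392.5 + 12,600 = 28,992.5 kg.
From the ideal rocket equation, Δv = v_e · ln(220,100/28,992.5) = 2700.0 × ln(7.592) = 2700.0 × 2.0270 ≈ 5473 m/s.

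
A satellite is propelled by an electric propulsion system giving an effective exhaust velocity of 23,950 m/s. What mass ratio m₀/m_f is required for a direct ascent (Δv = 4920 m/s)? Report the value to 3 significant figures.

mass ratio ≈ 1.23

m₀/m_f = exp(Δv / v_e) = exp(4920 / 23950.0) = exp(0.2054) = 1.2281.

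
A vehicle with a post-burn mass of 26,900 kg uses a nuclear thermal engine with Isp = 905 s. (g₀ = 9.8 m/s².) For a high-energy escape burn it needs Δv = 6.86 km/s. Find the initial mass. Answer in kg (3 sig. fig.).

v_e = Isp · g₀ = 905 × 9.8 = 8869.0 m/s.
Rocket equation: m₀/m_f = exp(Δv / v_e) = exp(6860 / 8869.0) = exp(0.7735) = 2.1673.
m₀ = m_f × 2.1673 = 26,900 × 2.1673 = 58,300.4 kg.

initial mass ≈ 58300 kg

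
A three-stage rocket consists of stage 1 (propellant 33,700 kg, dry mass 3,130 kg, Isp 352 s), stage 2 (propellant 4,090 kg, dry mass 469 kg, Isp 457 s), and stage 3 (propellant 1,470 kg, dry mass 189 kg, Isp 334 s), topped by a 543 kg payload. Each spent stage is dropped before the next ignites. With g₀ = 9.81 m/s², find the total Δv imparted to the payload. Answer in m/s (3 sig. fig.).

Ignition mass of stage 1 = 33,700+3,130 + 4,090+469 + 1,470+189 + 543 = 43,591 kg.
Stage 1: m₀ = 43,591 kg, m_f = 43,591 − 33,700 = 9,891 kg; Δv = 352×9.81×ln(4.407) = 3453.1×1.4832 ≈ 5122 m/s.
Stage 2: m₀ = 6,761 kg, m_f = 6,761 − 4,090 = 2,671 kg; Δv = 457×9.81×ln(2.531) = 4483.2×0.9287 ≈ 4164 m/s.
Stage 3: m₀ = 2,202 kg, m_f = 2,202 − 1,470 = 732 kg; Δv = 334×9.81×ln(3.008) = 3276.5×1.1013 ≈ 3609 m/s.
Total Δv = 5122 + 4164 + 3609 = 12895 m/s.

Δv ≈ 12900 m/s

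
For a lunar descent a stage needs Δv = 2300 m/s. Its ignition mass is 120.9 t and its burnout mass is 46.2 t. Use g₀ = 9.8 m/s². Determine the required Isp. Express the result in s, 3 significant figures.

ln(m₀/m_f) = ln(120900/46200) = ln(2.617) = 0.9620.
v_e = Δv / ln(m₀/m_f) = 2300 / 0.9620 = 2390.9 m/s.
Isp = v_e / g₀ = 2390.9 / 9.8 = 244.0 s.

Isp ≈ 244 s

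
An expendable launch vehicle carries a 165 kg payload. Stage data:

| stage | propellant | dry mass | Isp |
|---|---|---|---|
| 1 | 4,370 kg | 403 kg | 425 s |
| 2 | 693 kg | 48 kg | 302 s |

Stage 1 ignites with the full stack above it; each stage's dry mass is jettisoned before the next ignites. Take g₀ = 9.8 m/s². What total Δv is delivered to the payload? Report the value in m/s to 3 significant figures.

Ignition mass of stage 1 = 4,370+403 + 693+48 + 165 = 5,679 kg.
Stage 1: m₀ = 5,679 kg, m_f = 5,679 − 4,370 = 1,309 kg; Δv = 425×9.8×ln(4.338) = 4165.0×1.4675 ≈ 6112 m/s.
Stage 2: m₀ = 906 kg, m_f = 906 − 693 = 213 kg; Δv = 302×9.8×ln(4.254) = 2959.6×1.4477 ≈ 4285 m/s.
Total Δv = 6112 + 4285 = 10397 m/s.

Δv ≈ 10400 m/s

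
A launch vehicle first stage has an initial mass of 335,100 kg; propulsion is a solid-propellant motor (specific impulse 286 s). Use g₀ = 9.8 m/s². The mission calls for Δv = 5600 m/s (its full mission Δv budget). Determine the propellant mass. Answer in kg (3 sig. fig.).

propellant mass ≈ 290000 kg

v_e = Isp · g₀ = 286 × 9.8 = 2802.8 m/s.
By the Tsiolkovsky rocket equation, m₀/m_f = exp(Δv / v_e) = exp(5600 / 2802.8) = exp(1.9980) = 7.3743.
m_f = 335,100 / 7.3743 = 45,441.6 kg, so propellant = m₀ − m_f = 335,100 − 45,441.6 = 289,658.4 kg.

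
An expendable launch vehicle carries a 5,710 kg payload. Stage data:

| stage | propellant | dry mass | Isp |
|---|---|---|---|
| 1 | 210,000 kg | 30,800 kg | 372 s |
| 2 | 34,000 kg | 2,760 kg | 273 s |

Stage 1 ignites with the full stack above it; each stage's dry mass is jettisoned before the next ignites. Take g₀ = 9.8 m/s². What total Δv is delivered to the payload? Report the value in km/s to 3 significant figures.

Ignition mass of stage 1 = 210,000+30,800 + 34,000+2,760 + 5,710 = 283,270 kg.
Stage 1: m₀ = 283,270 kg, m_f = 283,270 − 210,000 = 73,270 kg; Δv = 372×9.8×ln(3.866) = 3645.6×1.3522 ≈ 4930 m/s.
Stage 2: m₀ = 42,470 kg, m_f = 42,470 − 34,000 = 8,470 kg; Δv = 273×9.8×ln(5.014) = 2675.4×1.6123 ≈ 4313 m/s.
Total Δv = 4930 + 4313 = 9243 m/s.

Δv ≈ 9.24 km/s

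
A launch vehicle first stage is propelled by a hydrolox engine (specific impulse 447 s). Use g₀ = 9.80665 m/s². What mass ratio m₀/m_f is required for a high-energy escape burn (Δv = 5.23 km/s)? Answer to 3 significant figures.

v_e = Isp · g₀ = 447 × 9.80665 = 4383.6 m/s.
m₀/m_f = exp(Δv / v_e) = exp(5230 / 4383.6) = exp(1.1931) = 3.2973.

mass ratio ≈ 3.30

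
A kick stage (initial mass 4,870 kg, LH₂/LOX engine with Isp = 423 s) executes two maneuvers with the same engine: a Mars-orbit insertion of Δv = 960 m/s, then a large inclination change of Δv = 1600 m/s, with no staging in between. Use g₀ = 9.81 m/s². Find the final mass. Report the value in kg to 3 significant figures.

final mass ≈ 2630 kg

v_e = Isp · g₀ = 423 × 9.81 = 4149.6 m/s.
After the first burn: m = 4870 × exp(−960/4149.6) = 4870 × 0.79346 = 3,864.15 kg.
After the second burn: m = 3,864.15 × exp(−1600/4149.6) = 3,864.15 × 0.68006 = 2,627.85 kg.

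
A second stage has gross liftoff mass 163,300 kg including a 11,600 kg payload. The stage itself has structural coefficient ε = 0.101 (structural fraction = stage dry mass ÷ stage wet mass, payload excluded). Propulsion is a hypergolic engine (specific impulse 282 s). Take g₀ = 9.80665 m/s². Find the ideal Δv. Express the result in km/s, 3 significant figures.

Δv ≈ 4.99 km/s

Stage wet mass = m₀ − payload = 163,300 − 11,600 = 151,700 kg.
Stage dry mass = ε × stage wet mass = 0.101 × 151,700 = 15,321.7 kg.
Burnout mass m_f = stage dry + payload = 15,321.7 + 11,600 = 26,921.7 kg.
v_e = Isp · g₀ = 282 × 9.80665 = 2765.5 m/s.
Using Δv = v_e ln(m₀/m_f): Δv = v_e · ln(163,300/26,921.7) = 2765.5 × ln(6.066) = 2765.5 × 1.8027 ≈ 4985 m/s.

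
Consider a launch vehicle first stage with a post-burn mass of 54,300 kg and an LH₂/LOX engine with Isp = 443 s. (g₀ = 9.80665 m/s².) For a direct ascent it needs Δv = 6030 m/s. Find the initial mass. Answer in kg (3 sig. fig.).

v_e = Isp · g₀ = 443 × 9.80665 = 4344.3 m/s.
m₀/m_f = exp(Δv / v_e) = exp(6030 / 4344.3) = exp(1.3880) = 4.0069.
m₀ = m_f × 4.0069 = 54,300 × 4.0069 = 217,575 kg.

initial mass ≈ 218000 kg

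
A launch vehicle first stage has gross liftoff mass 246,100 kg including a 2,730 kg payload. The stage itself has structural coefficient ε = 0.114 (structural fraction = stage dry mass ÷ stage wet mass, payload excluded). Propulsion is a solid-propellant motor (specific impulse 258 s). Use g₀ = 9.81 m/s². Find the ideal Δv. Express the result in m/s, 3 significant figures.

Stage wet mass = m₀ − payload = 246,100 − 2,730 = 243,370 kg.
Stage dry mass = ε × stage wet mass = 0.114 × 243,370 = 27,744.2 kg.
Burnout mass m_f = stage dry + payload = 27,744.2 + 2,730 = 30,474.2 kg.
v_e = Isp · g₀ = 258 × 9.81 = 2531.0 m/s.
Rocket equation: Δv = v_e · ln(246,100/30,474.2) = 2531.0 × ln(8.076) = 2531.0 × 2.0889 ≈ 5287 m/s.

Δv ≈ 5290 m/s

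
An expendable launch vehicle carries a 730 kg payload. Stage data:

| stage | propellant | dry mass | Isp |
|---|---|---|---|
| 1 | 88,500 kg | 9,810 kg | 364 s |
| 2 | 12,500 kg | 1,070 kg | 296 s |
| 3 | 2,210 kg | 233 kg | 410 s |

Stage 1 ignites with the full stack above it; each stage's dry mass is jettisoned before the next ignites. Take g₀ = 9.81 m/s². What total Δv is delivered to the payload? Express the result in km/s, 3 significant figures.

Δv ≈ 14.0 km/s

Ignition mass of stage 1 = 88,500+9,810 + 12,500+1,070 + 2,210+233 + 730 = 115,053 kg.
Stage 1: m₀ = 115,053 kg, m_f = 115,053 − 88,500 = 26,553 kg; Δv = 364×9.81×ln(4.333) = 3570.8×1.4663 ≈ 5236 m/s.
Stage 2: m₀ = 16,743 kg, m_f = 16,743 − 12,500 = 4,243 kg; Δv = 296×9.81×ln(3.946) = 2903.8×1.3727 ≈ 3986 m/s.
Stage 3: m₀ = 3,173 kg, m_f = 3,173 − 2,210 = 963 kg; Δv = 410×9.81×ln(3.295) = 4022.1×1.1924 ≈ 4796 m/s.
Total Δv = 5236 + 3986 + 4796 = 14018 m/s.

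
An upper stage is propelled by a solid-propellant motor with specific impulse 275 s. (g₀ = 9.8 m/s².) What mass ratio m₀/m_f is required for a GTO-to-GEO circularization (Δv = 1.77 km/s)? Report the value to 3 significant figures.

v_e = Isp · g₀ = 275 × 9.8 = 2695.0 m/s.
Rocket equation: m₀/m_f = exp(Δv / v_e) = exp(1770 / 2695.0) = exp(0.6568) = 1.9286.

mass ratio ≈ 1.93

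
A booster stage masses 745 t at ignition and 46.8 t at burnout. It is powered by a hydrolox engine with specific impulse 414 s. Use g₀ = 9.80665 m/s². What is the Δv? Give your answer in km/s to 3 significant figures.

Δv ≈ 11.2 km/s

v_e = Isp · g₀ = 414 × 9.80665 = 4060.0 m/s.
Δv = v_e · ln(m₀/m_f) = 4060.0 × ln(15.92) = 4060.0 × 2.7675 ≈ 11235.9 m/s.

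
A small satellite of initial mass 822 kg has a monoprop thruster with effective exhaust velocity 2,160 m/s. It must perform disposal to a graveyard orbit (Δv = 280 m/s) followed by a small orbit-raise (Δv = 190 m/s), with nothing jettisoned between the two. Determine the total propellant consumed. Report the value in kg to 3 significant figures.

After the first burn: m = 822 × exp(−280/2160.0) = 822 × 0.87842 = 722.061 kg.
After the second burn: m = 722.061 × exp(−190/2160.0) = 722.061 × 0.91579 = 661.256 kg.
Total propellant = m₀ − m_final = 822 − 661.256 = 160.744 kg.

total propellant consumed ≈ 161 kg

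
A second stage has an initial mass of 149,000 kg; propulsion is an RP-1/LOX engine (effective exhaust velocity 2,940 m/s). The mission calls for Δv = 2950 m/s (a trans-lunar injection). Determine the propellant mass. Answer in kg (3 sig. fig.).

propellant mass ≈ 94400 kg

From the ideal rocket equation, m₀/m_f = exp(Δv / v_e) = exp(2950 / 2940.0) = exp(1.0034) = 2.7275.
m_f = 149,000 / 2.7275 = 54,628.8 kg, so propellant = m₀ − m_f = 149,000 − 54,628.8 = 94,371.2 kg.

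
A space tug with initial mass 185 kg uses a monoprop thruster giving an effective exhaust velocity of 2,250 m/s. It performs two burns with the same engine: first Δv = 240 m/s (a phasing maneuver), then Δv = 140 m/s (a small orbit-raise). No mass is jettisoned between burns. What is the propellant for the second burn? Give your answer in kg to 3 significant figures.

After the first burn: m = 185 × exp(−240/2250.0) = 185 × 0.89883 = 166.284 kg.
After the second burn: m = 166.284 × exp(−140/2250.0) = 166.284 × 0.93967 = 156.252 kg.
Second-burn propellant = 166.284 − 156.252 = 10.032 kg.

propellant for the second burn ≈ 10.0 kg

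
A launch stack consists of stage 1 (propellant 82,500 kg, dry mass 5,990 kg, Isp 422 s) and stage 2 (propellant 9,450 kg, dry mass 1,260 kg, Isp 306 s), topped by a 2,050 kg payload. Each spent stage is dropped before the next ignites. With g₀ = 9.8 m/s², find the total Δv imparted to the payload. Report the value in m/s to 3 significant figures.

Ignition mass of stage 1 = 82,500+5,990 + 9,450+1,260 + 2,050 = 101,250 kg.
Stage 1: m₀ = 101,250 kg, m_f = 101,250 − 82,500 = 18,750 kg; Δv = 422×9.8×ln(5.4) = 4135.6×1.6864 ≈ 6974 m/s.
Stage 2: m₀ = 12,760 kg, m_f = 12,760 − 9,450 = 3,310 kg; Δv = 306×9.8×ln(3.855) = 2998.8×1.3494 ≈ 4046 m/s.
Total Δv = 6974 + 4046 = 11020 m/s.

Δv ≈ 11000 m/s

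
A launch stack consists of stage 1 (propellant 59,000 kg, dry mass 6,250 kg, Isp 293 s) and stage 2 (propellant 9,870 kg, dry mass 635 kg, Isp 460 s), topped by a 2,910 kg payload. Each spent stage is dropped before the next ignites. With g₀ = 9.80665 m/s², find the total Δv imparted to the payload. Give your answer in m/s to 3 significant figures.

Ignition mass of stage 1 = 59,000+6,250 + 9,870+635 + 2,910 = 78,665 kg.
Stage 1: m₀ = 78,665 kg, m_f = 78,665 − 59,000 = 19,665 kg; Δv = 293×9.80665×ln(4) = 2873.3×1.3864 ≈ 3983 m/s.
Stage 2: m₀ = 13,415 kg, m_f = 13,415 − 9,870 = 3,545 kg; Δv = 460×9.80665×ln(3.784) = 4511.1×1.3308 ≈ 6003 m/s.
Total Δv = 3983 + 6003 = 9986 m/s.

Δv ≈ 9990 m/s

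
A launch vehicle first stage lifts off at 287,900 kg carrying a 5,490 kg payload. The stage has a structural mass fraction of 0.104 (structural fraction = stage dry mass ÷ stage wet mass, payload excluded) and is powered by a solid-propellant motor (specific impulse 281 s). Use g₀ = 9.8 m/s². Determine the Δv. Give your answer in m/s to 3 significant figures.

Δv ≈ 5810 m/s

Stage wet mass = m₀ − payload = 287,900 − 5,490 = 282,410 kg.
Stage dry mass = ε × stage wet mass = 0.104 × 282,410 = 29,370.6 kg.
Burnout mass m_f = stage dry + payload = 29,370.6 + 5,490 = 34,860.6 kg.
v_e = Isp · g₀ = 281 × 9.8 = 2753.8 m/s.
From the ideal rocket equation, Δv = v_e · ln(287,900/34,860.6) = 2753.8 × ln(8.259) = 2753.8 × 2.1113 ≈ 5814 m/s.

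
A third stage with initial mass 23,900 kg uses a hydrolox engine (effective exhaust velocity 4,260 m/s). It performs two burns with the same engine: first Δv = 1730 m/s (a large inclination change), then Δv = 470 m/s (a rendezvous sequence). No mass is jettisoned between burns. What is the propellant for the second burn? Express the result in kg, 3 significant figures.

After the first burn: m = 23900 × exp(−1730/4260.0) = 23900 × 0.66624 = 15,923.1 kg.
After the second burn: m = 15,923.1 × exp(−470/4260.0) = 15,923.1 × 0.89554 = 14,259.8 kg.
Second-burn propellant = 15,923.1 − 14,259.8 = 1,663.3 kg.

propellant for the second burn ≈ 1660 kg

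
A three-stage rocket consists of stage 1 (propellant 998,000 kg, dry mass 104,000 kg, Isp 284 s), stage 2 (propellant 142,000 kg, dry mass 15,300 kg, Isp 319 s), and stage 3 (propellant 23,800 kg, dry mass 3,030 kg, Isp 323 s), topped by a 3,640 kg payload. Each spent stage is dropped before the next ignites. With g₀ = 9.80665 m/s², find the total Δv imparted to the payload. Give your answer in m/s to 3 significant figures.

Δv ≈ 13400 m/s

Ignition mass of stage 1 = 998,000+104,000 + 142,000+15,300 + 23,800+3,030 + 3,640 = 1,289,770 kg.
Stage 1: m₀ = 1,289,770 kg, m_f = 1,289,770 − 998,000 = 291,770 kg; Δv = 284×9.80665×ln(4.421) = 2785.1×1.4863 ≈ 4139 m/s.
Stage 2: m₀ = 187,770 kg, m_f = 187,770 − 142,000 = 45,770 kg; Δv = 319×9.80665×ln(4.102) = 3128.3×1.4116 ≈ 4416 m/s.
Stage 3: m₀ = 30,470 kg, m_f = 30,470 − 23,800 = 6,670 kg; Δv = 323×9.80665×ln(4.568) = 3167.5×1.5191 ≈ 4812 m/s.
Total Δv = 4139 + 4416 + 4812 = 13367 m/s.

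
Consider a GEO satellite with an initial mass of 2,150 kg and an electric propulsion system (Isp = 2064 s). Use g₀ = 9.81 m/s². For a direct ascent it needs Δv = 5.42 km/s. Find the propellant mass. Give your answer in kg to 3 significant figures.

propellant mass ≈ 505 kg

v_e = Isp · g₀ = 2064 × 9.81 = 20247.8 m/s.
By the Tsiolkovsky rocket equation, m₀/m_f = exp(Δv / v_e) = exp(5420 / 20247.8) = exp(0.2677) = 1.3069.
m_f = 2,150 / 1.3069 = 1,645.11 kg, so propellant = m₀ − m_f = 2,150 − 1,645.11 = 504.89 kg.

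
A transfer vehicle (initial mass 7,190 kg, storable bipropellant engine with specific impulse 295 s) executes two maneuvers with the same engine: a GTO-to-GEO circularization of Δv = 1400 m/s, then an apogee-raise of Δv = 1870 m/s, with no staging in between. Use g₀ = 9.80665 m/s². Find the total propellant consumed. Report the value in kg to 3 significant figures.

total propellant consumed ≈ 4870 kg

v_e = Isp · g₀ = 295 × 9.80665 = 2893.0 m/s.
After the first burn: m = 7190 × exp(−1400/2893.0) = 7190 × 0.61635 = 4,431.56 kg.
After the second burn: m = 4,431.56 × exp(−1870/2893.0) = 4,431.56 × 0.52393 = 2,321.83 kg.
Total propellant = m₀ − m_final = 7190 − 2,321.83 = 4,868.17 kg.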